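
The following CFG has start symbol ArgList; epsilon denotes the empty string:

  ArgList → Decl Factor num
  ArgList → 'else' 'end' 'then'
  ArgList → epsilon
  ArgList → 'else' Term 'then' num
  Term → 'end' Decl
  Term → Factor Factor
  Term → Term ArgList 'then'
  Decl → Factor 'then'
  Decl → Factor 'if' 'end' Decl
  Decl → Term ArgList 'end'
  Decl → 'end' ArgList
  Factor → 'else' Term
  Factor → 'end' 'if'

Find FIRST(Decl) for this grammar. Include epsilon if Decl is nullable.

From Decl → Factor 'then': add FIRST(Factor) = { 'else', 'end' }.
From Decl → Factor 'if' 'end' Decl: add FIRST(Factor) = { 'else', 'end' }.
From Decl → Term ArgList 'end': add FIRST(Term) = { 'else', 'end' }.
Decl → 'end' ArgList contributes {'end'}.
Union: FIRST(Decl) = { 'else', 'end' }.

{ 'else', 'end' }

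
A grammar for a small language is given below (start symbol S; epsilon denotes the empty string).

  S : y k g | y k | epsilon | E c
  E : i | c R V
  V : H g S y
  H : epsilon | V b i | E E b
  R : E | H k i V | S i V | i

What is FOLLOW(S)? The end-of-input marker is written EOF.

{ EOF, i, y }

S is the start symbol, so EOF ∈ FOLLOW(S).
In V : H g S y: add FIRST(y) = { y }.
In R : S i V: add FIRST(i V) = { i }.
Union: FOLLOW(S) = { EOF, i, y }.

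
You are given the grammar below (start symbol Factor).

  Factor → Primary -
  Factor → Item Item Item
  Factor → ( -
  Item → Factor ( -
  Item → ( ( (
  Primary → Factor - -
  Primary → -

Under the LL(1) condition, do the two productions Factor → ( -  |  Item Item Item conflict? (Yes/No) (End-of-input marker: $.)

FIRST(( -) = { ( } and FIRST(Item Item Item) = { (, - }.
Both contain (, so the two alternatives are not disjoint — LL(1) conflict.

Yes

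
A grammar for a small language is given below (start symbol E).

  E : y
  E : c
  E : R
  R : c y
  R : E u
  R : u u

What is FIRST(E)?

E : y contributes {y}.
E : c contributes {c}.
From E : R: add FIRST(R) = { c, u, y }.
Union: FIRST(E) = { c, u, y }.

{ c, u, y }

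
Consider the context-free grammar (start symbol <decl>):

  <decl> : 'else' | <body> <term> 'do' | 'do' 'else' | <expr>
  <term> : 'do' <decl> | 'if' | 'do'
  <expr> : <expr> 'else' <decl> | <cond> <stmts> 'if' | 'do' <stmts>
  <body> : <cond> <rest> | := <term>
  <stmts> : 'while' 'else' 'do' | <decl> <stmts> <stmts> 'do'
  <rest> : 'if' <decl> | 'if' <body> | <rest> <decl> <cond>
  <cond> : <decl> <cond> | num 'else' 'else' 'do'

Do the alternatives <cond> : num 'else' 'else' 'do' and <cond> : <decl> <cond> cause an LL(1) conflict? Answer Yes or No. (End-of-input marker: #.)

FIRST(num 'else' 'else' 'do') = { num } and FIRST(<decl> <cond>) = { 'do', 'else', :=, num }.
Both contain num, so the two alternatives are not disjoint — LL(1) conflict.

Yes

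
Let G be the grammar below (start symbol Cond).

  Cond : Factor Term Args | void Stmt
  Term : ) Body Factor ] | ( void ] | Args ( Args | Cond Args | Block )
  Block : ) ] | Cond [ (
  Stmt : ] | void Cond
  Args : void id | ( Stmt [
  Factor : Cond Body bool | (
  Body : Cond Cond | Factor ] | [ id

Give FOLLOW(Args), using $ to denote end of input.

In Cond : Factor Term Args: Args is at the end, add FOLLOW(Cond) = { $, (, [, bool, void }.
In Term : Args ( Args: add FIRST(( Args) = { ( }.
In Term : Args ( Args: Args is at the end, add FOLLOW(Term) = { (, void }.
In Term : Cond Args: Args is at the end, add FOLLOW(Term) = { (, void }.
Union: FOLLOW(Args) = { $, (, [, bool, void }.

{ $, (, [, bool, void }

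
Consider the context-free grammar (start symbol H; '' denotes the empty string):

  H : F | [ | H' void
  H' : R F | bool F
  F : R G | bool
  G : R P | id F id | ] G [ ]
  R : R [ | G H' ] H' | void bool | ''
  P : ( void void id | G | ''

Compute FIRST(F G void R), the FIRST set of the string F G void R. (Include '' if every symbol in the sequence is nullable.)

Add FIRST(F)\{''} = { (, [, ], bool, id, void }; F is nullable, continue.
Add FIRST(G)\{''} = { (, [, ], bool, id, void }; G is nullable, continue.
void is a terminal; add {void} and stop.

{ (, [, ], bool, id, void }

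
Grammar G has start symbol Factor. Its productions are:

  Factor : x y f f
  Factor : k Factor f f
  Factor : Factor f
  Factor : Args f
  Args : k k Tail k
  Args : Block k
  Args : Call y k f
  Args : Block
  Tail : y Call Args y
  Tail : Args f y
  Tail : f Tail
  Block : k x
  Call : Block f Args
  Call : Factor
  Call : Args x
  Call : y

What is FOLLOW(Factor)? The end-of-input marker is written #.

{ #, f, k, x, y }

Factor is the start symbol, so # ∈ FOLLOW(Factor).
In Factor : k Factor f f: add FIRST(f f) = { f }.
In Factor : Factor f: add FIRST(f) = { f }.
In Call : Factor: Factor is at the end, add FOLLOW(Call) = { k, x, y }.
Union: FOLLOW(Factor) = { #, f, k, x, y }.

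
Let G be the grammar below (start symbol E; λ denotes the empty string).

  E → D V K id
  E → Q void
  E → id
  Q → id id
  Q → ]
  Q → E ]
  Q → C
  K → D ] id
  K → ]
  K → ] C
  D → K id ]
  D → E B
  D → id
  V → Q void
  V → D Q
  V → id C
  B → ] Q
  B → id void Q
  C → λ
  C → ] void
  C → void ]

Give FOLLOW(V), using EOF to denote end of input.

In E → D V K id: add FIRST(K id) = { ], id, void }.
Union: FOLLOW(V) = { ], id, void }.

{ ], id, void }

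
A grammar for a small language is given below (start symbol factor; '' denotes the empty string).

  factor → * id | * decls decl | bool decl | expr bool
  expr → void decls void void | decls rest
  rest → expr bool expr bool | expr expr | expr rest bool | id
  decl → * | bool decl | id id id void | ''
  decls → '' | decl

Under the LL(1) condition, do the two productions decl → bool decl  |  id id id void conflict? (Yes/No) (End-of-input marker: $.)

No

FIRST(bool decl) = { bool } and FIRST(id id id void) = { id }.
The FIRST sets are disjoint and neither alternative is nullable — no conflict.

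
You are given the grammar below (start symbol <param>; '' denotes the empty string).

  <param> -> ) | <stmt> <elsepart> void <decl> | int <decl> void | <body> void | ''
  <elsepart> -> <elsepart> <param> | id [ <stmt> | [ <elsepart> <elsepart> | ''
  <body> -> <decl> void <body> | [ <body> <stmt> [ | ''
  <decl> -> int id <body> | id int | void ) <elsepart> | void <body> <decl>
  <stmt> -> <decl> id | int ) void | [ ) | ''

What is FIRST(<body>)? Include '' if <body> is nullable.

{ [, id, int, void, '' }

From <body> -> <decl> void <body>: add FIRST(<decl>) = { id, int, void }.
<body> -> [ <body> <stmt> [ contributes {[}.
<body> -> '' contributes ''.
Union: FIRST(<body>) = { [, id, int, void, '' }.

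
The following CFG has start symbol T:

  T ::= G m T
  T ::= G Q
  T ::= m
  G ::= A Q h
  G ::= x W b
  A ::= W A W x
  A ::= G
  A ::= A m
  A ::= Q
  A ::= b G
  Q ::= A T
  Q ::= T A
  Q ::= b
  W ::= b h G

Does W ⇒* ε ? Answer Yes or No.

No nonterminal in this grammar is nullable.
No production of W has an RHS whose symbols are all nullable, so W is not nullable.

No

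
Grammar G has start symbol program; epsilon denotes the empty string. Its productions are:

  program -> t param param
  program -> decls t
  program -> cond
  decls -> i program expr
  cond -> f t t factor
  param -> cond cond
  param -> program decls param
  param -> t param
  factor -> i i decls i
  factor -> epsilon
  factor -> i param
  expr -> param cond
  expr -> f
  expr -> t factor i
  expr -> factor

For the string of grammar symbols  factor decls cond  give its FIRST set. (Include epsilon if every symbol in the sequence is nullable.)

{ i }

Add FIRST(factor)\{epsilon} = { i }; factor is nullable, continue.
Add FIRST(decls) = { i }; decls is not nullable, stop.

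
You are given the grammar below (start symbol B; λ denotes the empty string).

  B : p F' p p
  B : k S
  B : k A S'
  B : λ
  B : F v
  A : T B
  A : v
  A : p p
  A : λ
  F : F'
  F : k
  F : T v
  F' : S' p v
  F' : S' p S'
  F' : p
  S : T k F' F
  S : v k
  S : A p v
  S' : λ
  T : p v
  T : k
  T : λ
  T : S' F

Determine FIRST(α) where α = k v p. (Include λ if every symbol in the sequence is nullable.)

{ k }

k is a terminal; add {k} and stop.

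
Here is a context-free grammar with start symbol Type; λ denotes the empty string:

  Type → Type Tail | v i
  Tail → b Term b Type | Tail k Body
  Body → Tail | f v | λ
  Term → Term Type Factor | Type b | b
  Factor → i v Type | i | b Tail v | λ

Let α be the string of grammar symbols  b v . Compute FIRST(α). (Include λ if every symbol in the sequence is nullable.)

b is a terminal; add {b} and stop.

{ b }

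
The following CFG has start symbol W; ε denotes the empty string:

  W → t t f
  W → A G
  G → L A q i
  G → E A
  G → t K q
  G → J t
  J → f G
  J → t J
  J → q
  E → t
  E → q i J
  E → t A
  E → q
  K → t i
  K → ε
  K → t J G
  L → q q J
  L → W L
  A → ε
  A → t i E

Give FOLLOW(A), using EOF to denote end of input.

{ EOF, f, q, t }

In W → A G: add FIRST(G) = { f, q, t }.
In G → L A q i: add FIRST(q i) = { q }.
In G → E A: A is at the end, add FOLLOW(G) = { EOF, f, q, t }.
In E → t A: A is at the end, add FOLLOW(E) = { EOF, f, q, t }.
Union: FOLLOW(A) = { EOF, f, q, t }.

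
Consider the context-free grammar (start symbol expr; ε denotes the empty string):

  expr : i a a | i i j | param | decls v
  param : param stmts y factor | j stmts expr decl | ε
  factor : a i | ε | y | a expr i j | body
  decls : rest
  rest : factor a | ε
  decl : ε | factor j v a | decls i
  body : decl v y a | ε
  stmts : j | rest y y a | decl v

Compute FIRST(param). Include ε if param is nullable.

From param : param stmts y factor: param nullable, take FIRST(param) ∪ FIRST(stmts) = { a, i, j, v, y }.
param : j stmts expr decl contributes {j}.
param : ε contributes ε.
Union: FIRST(param) = { a, i, j, v, y, ε }.

{ a, i, j, v, y, ε }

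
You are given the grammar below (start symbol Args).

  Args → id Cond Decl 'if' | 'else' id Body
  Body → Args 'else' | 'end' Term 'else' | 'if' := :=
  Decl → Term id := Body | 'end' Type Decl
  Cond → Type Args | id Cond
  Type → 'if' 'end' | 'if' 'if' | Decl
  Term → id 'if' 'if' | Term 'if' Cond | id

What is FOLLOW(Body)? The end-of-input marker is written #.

{ #, 'else', 'end', 'if', id }

In Args → 'else' id Body: Body is at the end, add FOLLOW(Args) = { #, 'else', 'end', 'if', id }.
In Decl → Term id := Body: Body is at the end, add FOLLOW(Decl) = { 'else', 'end', 'if', id }.
Union: FOLLOW(Body) = { #, 'else', 'end', 'if', id }.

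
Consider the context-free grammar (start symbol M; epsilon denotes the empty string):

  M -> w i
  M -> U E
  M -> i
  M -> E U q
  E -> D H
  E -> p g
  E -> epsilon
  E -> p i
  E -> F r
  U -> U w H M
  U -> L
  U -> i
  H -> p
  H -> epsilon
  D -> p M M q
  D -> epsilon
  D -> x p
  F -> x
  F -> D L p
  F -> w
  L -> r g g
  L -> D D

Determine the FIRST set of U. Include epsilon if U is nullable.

From U -> U w H M: U nullable, take FIRST(U) ∪ {w} = { i, p, r, w, x }.
From U -> L: add FIRST(L) = { p, r, x, epsilon } (including epsilon since L is nullable).
U -> i contributes {i}.
Union: FIRST(U) = { i, p, r, w, x, epsilon }.

{ i, p, r, w, x, epsilon }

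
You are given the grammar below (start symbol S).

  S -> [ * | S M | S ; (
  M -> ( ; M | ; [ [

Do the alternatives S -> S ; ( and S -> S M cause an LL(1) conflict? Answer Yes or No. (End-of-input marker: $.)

Yes

FIRST(S ; () = { [ } and FIRST(S M) = { [ }.
Both contain [, so the two alternatives are not disjoint — LL(1) conflict.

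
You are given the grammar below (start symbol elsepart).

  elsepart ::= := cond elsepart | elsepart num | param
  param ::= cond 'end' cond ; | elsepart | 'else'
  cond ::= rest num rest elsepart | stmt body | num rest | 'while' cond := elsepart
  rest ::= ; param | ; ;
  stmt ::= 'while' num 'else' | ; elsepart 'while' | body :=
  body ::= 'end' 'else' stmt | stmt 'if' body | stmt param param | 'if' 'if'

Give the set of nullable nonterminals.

No nonterminal has an empty production or an RHS whose symbols are all nullable.

{ } (none)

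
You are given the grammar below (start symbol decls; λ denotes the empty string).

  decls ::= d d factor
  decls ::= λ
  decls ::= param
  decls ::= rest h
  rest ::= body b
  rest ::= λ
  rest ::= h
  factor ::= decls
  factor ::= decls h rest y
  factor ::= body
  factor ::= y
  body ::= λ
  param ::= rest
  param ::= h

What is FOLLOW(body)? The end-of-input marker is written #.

{ #, b, h }

In rest ::= body b: add FIRST(b) = { b }.
In factor ::= body: body is at the end, add FOLLOW(factor) = { #, h }.
Union: FOLLOW(body) = { #, b, h }.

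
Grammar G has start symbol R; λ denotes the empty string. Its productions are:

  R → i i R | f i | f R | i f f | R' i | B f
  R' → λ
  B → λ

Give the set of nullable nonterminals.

Directly nullable (have an λ-production): R', B.
No other nonterminal has a production whose RHS symbols are all nullable.

{ B, R' }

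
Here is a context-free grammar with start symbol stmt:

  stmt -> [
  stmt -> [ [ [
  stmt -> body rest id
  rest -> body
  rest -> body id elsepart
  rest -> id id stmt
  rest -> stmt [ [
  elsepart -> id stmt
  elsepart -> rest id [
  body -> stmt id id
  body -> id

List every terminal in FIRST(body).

From body -> stmt id id: add FIRST(stmt) = { [, id }.
body -> id contributes {id}.
Union: FIRST(body) = { [, id }.

{ [, id }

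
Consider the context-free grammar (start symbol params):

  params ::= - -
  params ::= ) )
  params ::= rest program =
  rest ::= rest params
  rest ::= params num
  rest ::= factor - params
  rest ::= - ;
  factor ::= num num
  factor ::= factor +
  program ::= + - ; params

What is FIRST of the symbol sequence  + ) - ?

{ + }

+ is a terminal; add {+} and stop.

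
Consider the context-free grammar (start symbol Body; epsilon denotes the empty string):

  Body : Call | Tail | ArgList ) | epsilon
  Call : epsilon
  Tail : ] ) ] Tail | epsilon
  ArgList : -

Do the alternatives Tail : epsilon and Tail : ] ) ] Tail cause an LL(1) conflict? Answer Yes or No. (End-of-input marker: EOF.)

FIRST(epsilon) = { epsilon } and FIRST(] ) ] Tail) = { ] }.
The first is nullable but FOLLOW(Tail) = { EOF } is disjoint from FIRST of the second.

No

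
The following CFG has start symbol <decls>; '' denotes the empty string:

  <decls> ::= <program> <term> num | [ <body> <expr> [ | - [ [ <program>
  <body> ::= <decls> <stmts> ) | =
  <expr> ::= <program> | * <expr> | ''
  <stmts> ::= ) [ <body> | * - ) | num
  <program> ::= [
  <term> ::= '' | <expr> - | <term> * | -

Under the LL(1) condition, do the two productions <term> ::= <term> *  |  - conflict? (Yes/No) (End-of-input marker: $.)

FIRST(<term> *) = { *, -, [ } and FIRST(-) = { - }.
Both contain -, so the two alternatives are not disjoint — LL(1) conflict.

Yes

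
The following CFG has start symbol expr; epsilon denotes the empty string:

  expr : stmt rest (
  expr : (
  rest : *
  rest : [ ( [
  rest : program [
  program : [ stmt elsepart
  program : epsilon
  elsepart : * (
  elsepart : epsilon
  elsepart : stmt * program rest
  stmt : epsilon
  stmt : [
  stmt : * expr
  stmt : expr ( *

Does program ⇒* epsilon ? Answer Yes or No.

program has an epsilon-production, so program ⇒ epsilon.

Yes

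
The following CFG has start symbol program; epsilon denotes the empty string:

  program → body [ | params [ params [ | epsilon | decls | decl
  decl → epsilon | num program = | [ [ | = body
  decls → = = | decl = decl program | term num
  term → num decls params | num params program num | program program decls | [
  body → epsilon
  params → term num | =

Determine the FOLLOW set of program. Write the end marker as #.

program is the start symbol, so # ∈ FOLLOW(program).
In decl → num program =: add FIRST(=) = { = }.
In decls → decl = decl program: program is at the end, add FOLLOW(decls) = { #, =, [, num }.
In term → num params program num: add FIRST(num) = { num }.
In term → program program decls: add FIRST(program decls) = { =, [, num }.
In term → program program decls: add FIRST(decls) = { =, [, num }.
Union: FOLLOW(program) = { #, =, [, num }.

{ #, =, [, num }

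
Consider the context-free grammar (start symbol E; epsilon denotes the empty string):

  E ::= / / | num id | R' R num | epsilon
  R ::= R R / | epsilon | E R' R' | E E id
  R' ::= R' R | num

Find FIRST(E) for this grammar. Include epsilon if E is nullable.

E ::= / / contributes {/}.
E ::= num id contributes {num}.
From E ::= R' R num: add FIRST(R') = { num }.
E ::= epsilon contributes epsilon.
Union: FIRST(E) = { /, num, epsilon }.

{ /, num, epsilon }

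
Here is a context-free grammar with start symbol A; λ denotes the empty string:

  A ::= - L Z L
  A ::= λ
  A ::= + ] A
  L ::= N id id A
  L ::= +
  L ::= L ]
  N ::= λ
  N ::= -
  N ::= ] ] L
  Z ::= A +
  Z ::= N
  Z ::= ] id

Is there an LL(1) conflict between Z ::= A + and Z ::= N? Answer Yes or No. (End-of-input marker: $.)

Yes

FIRST(A +) = { +, - } and FIRST(N) = { -, ], λ }.
Both contain -, so the two alternatives are not disjoint — LL(1) conflict.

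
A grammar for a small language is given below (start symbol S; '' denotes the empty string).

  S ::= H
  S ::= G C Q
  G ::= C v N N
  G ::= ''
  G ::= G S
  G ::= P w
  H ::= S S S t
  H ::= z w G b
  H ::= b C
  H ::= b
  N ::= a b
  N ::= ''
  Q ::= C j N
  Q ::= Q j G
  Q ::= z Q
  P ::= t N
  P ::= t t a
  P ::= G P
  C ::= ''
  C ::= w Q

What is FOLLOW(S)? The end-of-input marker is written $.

{ $, b, j, t, v, w, z }

S is the start symbol, so $ ∈ FOLLOW(S).
In G ::= G S: S is at the end, add FOLLOW(G) = { $, b, j, t, v, w, z }.
In H ::= S S S t: add FIRST(S S t) = { b, j, t, v, w, z }.
In H ::= S S S t: add FIRST(S t) = { b, j, t, v, w, z }.
In H ::= S S S t: add FIRST(t) = { t }.
Union: FOLLOW(S) = { $, b, j, t, v, w, z }.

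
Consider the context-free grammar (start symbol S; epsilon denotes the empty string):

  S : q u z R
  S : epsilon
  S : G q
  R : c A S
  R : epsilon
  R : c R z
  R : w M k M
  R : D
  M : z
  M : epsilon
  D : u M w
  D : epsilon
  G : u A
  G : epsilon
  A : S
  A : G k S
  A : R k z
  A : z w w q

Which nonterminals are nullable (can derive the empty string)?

{ A, D, G, M, R, S }

Directly nullable (have an epsilon-production): S, R, M, D, G.
A : S with every symbol nullable, so A is nullable.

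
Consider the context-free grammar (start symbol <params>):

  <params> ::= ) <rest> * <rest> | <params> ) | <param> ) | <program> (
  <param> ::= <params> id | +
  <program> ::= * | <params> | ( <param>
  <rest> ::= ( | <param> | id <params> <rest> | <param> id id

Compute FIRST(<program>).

{ (, ), *, + }

<program> ::= * contributes {*}.
From <program> ::= <params>: add FIRST(<params>) = { (, ), *, + }.
<program> ::= ( <param> contributes {(}.
Union: FIRST(<program>) = { (, ), *, + }.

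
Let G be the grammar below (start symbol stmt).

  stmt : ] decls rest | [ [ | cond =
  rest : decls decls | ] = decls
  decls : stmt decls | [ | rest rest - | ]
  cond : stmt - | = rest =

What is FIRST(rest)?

{ =, [, ] }

From rest : decls decls: add FIRST(decls) = { =, [, ] }.
rest : ] = decls contributes {]}.
Union: FIRST(rest) = { =, [, ] }.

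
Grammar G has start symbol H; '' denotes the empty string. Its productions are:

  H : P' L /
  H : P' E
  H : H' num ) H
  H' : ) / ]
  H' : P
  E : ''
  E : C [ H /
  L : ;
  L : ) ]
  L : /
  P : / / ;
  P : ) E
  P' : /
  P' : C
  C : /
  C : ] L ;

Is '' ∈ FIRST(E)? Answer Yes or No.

E has an ''-production, so E ⇒ ''.

Yes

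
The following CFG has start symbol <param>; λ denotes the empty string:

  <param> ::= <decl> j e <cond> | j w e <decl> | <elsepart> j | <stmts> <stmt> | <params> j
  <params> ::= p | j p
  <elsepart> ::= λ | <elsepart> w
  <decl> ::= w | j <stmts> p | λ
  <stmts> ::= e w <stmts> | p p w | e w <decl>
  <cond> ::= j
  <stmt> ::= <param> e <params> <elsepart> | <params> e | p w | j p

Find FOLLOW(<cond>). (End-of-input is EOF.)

In <param> ::= <decl> j e <cond>: <cond> is at the end, add FOLLOW(<param>) = { EOF, e }.
Union: FOLLOW(<cond>) = { EOF, e }.

{ EOF, e }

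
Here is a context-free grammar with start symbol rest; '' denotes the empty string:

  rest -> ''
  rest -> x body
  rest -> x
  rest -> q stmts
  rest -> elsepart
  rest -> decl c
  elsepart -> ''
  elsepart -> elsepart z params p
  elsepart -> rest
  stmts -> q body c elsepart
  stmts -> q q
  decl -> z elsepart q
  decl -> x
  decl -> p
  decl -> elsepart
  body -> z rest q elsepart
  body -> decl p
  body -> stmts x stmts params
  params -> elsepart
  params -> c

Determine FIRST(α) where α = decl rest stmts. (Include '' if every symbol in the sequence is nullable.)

Add FIRST(decl)\{''} = { c, p, q, x, z }; decl is nullable, continue.
Add FIRST(rest)\{''} = { c, p, q, x, z }; rest is nullable, continue.
Add FIRST(stmts) = { q }; stmts is not nullable, stop.

{ c, p, q, x, z }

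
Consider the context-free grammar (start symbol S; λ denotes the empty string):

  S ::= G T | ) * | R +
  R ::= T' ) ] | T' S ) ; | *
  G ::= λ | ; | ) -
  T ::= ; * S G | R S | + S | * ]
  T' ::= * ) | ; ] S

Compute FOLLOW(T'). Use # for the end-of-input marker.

In R ::= T' ) ]: add FIRST() ]) = { ) }.
In R ::= T' S ) ;: add FIRST(S ) ;) = { ), *, +, ; }.
Union: FOLLOW(T') = { ), *, +, ; }.

{ ), *, +, ; }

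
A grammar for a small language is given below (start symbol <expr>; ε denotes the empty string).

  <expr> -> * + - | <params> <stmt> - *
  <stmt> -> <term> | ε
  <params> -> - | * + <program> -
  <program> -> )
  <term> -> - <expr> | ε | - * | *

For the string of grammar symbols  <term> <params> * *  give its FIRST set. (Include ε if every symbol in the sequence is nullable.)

Add FIRST(<term>)\{ε} = { *, - }; <term> is nullable, continue.
Add FIRST(<params>) = { *, - }; <params> is not nullable, stop.

{ *, - }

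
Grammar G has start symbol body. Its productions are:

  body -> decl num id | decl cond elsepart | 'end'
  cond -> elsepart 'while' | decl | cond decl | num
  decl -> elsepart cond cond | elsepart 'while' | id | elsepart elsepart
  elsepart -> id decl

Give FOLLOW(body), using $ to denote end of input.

body is the start symbol, so $ ∈ FOLLOW(body).
Union: FOLLOW(body) = { $ }.

{ $ }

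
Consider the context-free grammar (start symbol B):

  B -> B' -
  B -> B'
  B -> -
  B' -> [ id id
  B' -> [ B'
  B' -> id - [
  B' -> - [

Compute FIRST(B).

{ -, [, id }

From B -> B' -: add FIRST(B') = { -, [, id }.
From B -> B': add FIRST(B') = { -, [, id }.
B -> - contributes {-}.
Union: FIRST(B) = { -, [, id }.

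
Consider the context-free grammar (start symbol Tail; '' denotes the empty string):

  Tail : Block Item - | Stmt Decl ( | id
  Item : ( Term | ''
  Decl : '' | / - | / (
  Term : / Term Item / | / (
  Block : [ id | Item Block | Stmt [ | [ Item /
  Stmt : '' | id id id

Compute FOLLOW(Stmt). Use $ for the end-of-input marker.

In Tail : Stmt Decl (: add FIRST(Decl () = { (, / }.
In Block : Stmt [: add FIRST([) = { [ }.
Union: FOLLOW(Stmt) = { (, /, [ }.

{ (, /, [ }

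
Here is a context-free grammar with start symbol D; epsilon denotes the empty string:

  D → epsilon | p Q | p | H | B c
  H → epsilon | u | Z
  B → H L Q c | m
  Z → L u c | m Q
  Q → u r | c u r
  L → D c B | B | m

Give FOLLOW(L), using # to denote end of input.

{ c, u }

In B → H L Q c: add FIRST(Q c) = { c, u }.
In Z → L u c: add FIRST(u c) = { u }.
Union: FOLLOW(L) = { c, u }.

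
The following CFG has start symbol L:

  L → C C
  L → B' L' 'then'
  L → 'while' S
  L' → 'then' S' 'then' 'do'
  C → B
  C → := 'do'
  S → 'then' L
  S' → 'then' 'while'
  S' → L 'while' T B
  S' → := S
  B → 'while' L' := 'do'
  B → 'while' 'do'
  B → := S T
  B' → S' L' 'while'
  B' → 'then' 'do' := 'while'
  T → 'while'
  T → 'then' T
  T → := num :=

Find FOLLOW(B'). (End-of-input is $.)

{ 'then' }

In L → B' L' 'then': add FIRST(L' 'then') = { 'then' }.
Union: FOLLOW(B') = { 'then' }.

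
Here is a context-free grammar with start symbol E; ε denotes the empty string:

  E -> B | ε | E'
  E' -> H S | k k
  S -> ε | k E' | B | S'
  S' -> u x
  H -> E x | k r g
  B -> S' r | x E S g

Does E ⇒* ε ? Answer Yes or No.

E has an ε-production, so E ⇒ ε.

Yes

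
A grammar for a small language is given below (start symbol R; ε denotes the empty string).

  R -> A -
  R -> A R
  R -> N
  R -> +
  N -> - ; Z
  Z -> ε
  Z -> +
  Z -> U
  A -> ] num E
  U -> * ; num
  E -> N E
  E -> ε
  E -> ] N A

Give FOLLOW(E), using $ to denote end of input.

In A -> ] num E: E is at the end, add FOLLOW(A) = { +, -, ] }.
In E -> N E: E is at the end, add FOLLOW(E) = { +, -, ] }.
Union: FOLLOW(E) = { +, -, ] }.

{ +, -, ] }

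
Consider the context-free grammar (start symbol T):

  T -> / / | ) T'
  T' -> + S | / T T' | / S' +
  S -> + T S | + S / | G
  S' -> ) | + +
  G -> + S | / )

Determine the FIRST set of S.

S -> + T S contributes {+}.
S -> + S / contributes {+}.
From S -> G: add FIRST(G) = { +, / }.
Union: FIRST(S) = { +, / }.

{ +, / }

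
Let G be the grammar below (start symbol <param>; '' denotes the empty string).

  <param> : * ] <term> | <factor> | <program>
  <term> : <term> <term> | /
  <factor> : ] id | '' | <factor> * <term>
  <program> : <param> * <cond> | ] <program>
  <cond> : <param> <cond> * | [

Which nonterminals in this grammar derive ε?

Directly nullable (have an ''-production): <factor>.
<param> : <factor> with every symbol nullable, so <param> is nullable.
No other nonterminal has a production whose RHS symbols are all nullable.

{ <factor>, <param> }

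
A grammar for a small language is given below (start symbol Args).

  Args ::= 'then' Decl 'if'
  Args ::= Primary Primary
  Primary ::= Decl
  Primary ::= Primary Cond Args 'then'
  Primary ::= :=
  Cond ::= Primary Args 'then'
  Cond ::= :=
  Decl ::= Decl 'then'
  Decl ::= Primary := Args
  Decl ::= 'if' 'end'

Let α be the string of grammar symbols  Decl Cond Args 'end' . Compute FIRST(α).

{ 'if', := }

Add FIRST(Decl) = { 'if', := }; Decl is not nullable, stop.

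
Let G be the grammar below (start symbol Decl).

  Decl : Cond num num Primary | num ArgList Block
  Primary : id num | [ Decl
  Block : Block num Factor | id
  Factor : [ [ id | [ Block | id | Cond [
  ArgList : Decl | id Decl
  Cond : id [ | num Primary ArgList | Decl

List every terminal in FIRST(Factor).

{ [, id, num }

Factor : [ [ id contributes {[}.
Factor : [ Block contributes {[}.
Factor : id contributes {id}.
From Factor : Cond [: add FIRST(Cond) = { id, num }.
Union: FIRST(Factor) = { [, id, num }.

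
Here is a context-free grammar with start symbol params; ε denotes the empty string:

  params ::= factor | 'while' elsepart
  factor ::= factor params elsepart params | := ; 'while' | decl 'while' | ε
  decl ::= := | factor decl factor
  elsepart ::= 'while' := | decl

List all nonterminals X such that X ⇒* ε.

{ factor, params }

Directly nullable (have an ε-production): factor.
params ::= factor with every symbol nullable, so params is nullable.
No other nonterminal has a production whose RHS symbols are all nullable.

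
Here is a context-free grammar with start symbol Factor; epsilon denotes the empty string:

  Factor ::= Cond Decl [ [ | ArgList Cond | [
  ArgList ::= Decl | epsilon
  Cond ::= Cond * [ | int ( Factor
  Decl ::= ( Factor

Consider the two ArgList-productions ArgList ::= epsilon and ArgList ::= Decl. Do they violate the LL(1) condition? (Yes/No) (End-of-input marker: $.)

No

FIRST(epsilon) = { epsilon } and FIRST(Decl) = { ( }.
The first is nullable but FOLLOW(ArgList) = { int } is disjoint from FIRST of the second.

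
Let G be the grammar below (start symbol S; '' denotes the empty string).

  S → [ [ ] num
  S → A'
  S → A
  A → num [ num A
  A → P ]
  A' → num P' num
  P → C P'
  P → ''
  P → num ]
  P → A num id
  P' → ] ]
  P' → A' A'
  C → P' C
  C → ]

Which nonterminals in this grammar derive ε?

Directly nullable (have an ''-production): P.
No other nonterminal has a production whose RHS symbols are all nullable.

{ P }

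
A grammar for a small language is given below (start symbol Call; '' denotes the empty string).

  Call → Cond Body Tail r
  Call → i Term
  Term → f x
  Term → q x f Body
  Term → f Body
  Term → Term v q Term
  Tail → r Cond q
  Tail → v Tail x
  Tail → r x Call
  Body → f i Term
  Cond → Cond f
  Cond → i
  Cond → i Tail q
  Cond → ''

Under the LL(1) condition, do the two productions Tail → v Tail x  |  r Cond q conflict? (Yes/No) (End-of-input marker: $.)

No

FIRST(v Tail x) = { v } and FIRST(r Cond q) = { r }.
The FIRST sets are disjoint and neither alternative is nullable — no conflict.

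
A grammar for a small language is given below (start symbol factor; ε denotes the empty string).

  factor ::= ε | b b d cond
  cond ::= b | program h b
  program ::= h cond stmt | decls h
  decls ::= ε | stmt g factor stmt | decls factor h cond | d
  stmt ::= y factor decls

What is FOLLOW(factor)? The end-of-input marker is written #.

factor is the start symbol, so # ∈ FOLLOW(factor).
In decls ::= stmt g factor stmt: add FIRST(stmt) = { y }.
In decls ::= decls factor h cond: add FIRST(h cond) = { h }.
In stmt ::= y factor decls: add FIRST(decls)\{ε} = { b, d, h, y }.
  Since decls is nullable, also add FOLLOW(stmt) = { b, g, h }.
Union: FOLLOW(factor) = { #, b, d, g, h, y }.

{ #, b, d, g, h, y }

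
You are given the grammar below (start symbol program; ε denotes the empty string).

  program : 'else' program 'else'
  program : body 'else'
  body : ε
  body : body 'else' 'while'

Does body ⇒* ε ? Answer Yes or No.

body has an ε-production, so body ⇒ ε.

Yes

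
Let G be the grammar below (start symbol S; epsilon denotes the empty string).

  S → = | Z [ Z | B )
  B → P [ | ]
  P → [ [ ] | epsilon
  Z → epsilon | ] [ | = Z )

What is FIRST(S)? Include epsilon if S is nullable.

S → = contributes {=}.
From S → Z [ Z: Z nullable, take FIRST(Z) ∪ {[} = { =, [, ] }.
From S → B ): add FIRST(B) = { [, ] }.
Union: FIRST(S) = { =, [, ] }.

{ =, [, ] }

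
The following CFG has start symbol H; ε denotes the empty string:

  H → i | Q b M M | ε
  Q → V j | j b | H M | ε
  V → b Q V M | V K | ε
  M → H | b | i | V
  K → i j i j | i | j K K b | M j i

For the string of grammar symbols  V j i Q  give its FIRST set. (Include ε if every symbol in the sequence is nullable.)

Add FIRST(V)\{ε} = { b, i, j }; V is nullable, continue.
j is a terminal; add {j} and stop.

{ b, i, j }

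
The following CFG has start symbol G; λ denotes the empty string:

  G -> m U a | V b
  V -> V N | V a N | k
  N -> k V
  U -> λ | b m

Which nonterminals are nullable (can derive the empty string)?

Directly nullable (have an λ-production): U.
No other nonterminal has a production whose RHS symbols are all nullable.

{ U }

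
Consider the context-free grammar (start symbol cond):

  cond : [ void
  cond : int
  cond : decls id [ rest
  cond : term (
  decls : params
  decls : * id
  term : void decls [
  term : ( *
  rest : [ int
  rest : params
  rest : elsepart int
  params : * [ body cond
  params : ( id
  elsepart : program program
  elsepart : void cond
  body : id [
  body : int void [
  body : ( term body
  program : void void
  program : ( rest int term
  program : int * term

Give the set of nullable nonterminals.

{ } (none)

No nonterminal has an empty production or an RHS whose symbols are all nullable.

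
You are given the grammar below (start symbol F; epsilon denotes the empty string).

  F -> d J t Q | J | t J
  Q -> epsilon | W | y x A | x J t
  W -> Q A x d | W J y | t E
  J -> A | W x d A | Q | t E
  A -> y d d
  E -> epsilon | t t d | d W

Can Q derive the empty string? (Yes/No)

Yes

Q has an epsilon-production, so Q ⇒ epsilon.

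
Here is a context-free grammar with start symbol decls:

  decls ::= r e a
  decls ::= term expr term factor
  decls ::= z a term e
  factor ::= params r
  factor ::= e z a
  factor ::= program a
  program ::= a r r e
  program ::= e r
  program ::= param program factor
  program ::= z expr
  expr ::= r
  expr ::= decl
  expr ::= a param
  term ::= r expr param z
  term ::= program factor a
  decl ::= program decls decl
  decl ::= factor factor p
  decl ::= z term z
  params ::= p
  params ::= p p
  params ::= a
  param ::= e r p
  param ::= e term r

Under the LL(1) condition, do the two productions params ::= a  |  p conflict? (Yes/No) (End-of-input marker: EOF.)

FIRST(a) = { a } and FIRST(p) = { p }.
The FIRST sets are disjoint and neither alternative is nullable — no conflict.

No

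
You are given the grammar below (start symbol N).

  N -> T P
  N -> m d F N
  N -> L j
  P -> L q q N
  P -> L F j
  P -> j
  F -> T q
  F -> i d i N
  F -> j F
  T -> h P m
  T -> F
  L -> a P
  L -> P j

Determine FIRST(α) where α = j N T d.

{ j }

j is a terminal; add {j} and stop.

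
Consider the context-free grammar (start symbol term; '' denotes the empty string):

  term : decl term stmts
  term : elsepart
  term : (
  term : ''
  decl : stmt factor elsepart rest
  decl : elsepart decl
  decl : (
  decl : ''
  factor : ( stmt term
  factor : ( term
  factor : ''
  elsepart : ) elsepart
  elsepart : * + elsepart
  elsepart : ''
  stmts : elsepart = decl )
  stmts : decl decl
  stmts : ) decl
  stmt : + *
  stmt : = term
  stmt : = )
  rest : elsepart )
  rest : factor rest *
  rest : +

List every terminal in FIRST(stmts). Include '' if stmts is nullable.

From stmts : elsepart = decl ): elsepart nullable, take FIRST(elsepart) ∪ {=} = { ), *, = }.
From stmts : decl decl: decl, decl nullable, take FIRST(decl) ∪ FIRST(decl) = { (, ), *, +, = }; also '' since the whole RHS is nullable.
stmts : ) decl contributes {)}.
Union: FIRST(stmts) = { (, ), *, +, =, '' }.

{ (, ), *, +, =, '' }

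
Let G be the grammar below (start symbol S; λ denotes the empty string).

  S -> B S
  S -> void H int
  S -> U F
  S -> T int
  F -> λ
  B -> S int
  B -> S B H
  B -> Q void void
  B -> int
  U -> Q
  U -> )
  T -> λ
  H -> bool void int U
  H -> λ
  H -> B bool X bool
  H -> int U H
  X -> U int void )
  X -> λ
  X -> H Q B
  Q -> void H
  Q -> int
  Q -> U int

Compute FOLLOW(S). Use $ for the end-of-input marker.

S is the start symbol, so $ ∈ FOLLOW(S).
In S -> B S: S is at the end, add FOLLOW(S) = { $, ), int, void }.
In B -> S int: add FIRST(int) = { int }.
In B -> S B H: add FIRST(B H) = { ), int, void }.
Union: FOLLOW(S) = { $, ), int, void }.

{ $, ), int, void }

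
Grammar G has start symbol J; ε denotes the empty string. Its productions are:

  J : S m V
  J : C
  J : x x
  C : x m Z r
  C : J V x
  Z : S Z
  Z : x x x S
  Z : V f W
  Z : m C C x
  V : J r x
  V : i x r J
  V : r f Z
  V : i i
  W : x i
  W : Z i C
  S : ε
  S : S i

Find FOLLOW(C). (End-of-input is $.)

In J : C: C is at the end, add FOLLOW(J) = { $, f, i, m, r, x }.
In Z : m C C x: add FIRST(C x) = { i, m, x }.
In Z : m C C x: add FIRST(x) = { x }.
In W : Z i C: C is at the end, add FOLLOW(W) = { $, f, i, m, r, x }.
Union: FOLLOW(C) = { $, f, i, m, r, x }.

{ $, f, i, m, r, x }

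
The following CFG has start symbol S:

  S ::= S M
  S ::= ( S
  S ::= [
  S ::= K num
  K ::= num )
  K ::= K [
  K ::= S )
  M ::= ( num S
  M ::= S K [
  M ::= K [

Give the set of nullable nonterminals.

No nonterminal has an empty production or an RHS whose symbols are all nullable.

{ } (none)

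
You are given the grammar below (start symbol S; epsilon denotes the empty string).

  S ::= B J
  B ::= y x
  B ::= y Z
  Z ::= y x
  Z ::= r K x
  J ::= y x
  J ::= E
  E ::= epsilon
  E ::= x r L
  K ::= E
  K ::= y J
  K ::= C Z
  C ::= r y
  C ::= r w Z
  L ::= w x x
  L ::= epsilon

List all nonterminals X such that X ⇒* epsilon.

{ E, J, K, L }

Directly nullable (have an epsilon-production): E, L.
J ::= E with every symbol nullable, so J is nullable.
K ::= E with every symbol nullable, so K is nullable.
No other nonterminal has a production whose RHS symbols are all nullable.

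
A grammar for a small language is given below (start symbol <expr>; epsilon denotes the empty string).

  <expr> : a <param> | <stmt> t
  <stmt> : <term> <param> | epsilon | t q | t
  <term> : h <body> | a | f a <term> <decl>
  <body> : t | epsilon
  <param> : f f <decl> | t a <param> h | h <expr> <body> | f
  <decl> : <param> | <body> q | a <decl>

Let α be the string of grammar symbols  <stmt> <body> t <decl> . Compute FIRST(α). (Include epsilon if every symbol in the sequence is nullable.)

Add FIRST(<stmt>)\{epsilon} = { a, f, h, t }; <stmt> is nullable, continue.
Add FIRST(<body>)\{epsilon} = { t }; <body> is nullable, continue.
t is a terminal; add {t} and stop.

{ a, f, h, t }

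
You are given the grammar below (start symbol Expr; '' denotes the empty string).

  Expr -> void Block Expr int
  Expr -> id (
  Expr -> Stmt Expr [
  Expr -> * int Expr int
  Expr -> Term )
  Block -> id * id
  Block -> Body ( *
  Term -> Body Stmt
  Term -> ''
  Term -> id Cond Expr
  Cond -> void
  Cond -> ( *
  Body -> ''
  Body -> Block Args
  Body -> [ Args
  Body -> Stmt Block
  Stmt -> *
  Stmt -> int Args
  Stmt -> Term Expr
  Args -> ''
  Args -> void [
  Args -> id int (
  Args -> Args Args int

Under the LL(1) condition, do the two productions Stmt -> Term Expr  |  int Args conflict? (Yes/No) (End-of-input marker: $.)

Yes

FIRST(Term Expr) = { (, ), *, [, id, int, void } and FIRST(int Args) = { int }.
Both contain int, so the two alternatives are not disjoint — LL(1) conflict.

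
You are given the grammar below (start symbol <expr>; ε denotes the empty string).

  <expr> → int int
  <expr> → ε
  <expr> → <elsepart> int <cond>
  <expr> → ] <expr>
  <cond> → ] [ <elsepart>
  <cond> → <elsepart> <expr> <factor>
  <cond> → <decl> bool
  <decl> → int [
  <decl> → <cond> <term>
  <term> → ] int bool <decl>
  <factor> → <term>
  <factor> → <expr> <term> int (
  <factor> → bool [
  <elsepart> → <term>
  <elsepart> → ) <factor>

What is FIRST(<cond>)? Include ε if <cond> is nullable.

<cond> → ] [ <elsepart> contributes {]}.
From <cond> → <elsepart> <expr> <factor>: add FIRST(<elsepart>) = { ), ] }.
From <cond> → <decl> bool: add FIRST(<decl>) = { ), ], int }.
Union: FIRST(<cond>) = { ), ], int }.

{ ), ], int }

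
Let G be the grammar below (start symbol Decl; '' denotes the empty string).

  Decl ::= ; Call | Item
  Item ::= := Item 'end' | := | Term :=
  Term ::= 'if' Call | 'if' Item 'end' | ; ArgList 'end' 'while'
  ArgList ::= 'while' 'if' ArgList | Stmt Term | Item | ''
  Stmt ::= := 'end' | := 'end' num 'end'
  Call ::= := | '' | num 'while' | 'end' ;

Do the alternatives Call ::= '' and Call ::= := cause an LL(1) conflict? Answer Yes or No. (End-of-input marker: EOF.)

FIRST('') = { '' } and FIRST(:=) = { := }.
The first alternative is nullable and FOLLOW(Call) = { EOF, 'end', := } shares := with FIRST of the second — conflict.

Yes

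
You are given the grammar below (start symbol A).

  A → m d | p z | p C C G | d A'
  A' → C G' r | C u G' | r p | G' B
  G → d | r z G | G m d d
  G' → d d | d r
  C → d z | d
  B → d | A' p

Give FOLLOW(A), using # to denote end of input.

A is the start symbol, so # ∈ FOLLOW(A).
Union: FOLLOW(A) = { # }.

{ # }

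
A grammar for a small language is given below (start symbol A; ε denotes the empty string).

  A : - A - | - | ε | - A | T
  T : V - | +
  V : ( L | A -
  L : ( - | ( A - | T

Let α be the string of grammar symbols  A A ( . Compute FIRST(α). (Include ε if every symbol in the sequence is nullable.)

{ (, +, - }

Add FIRST(A)\{ε} = { (, +, - }; A is nullable, continue.
Add FIRST(A)\{ε} = { (, +, - }; A is nullable, continue.
( is a terminal; add {(} and stop.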